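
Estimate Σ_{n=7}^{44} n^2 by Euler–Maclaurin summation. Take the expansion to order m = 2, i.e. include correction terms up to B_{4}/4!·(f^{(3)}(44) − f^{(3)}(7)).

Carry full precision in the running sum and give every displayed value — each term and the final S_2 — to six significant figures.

S_2 ≈ 29279.0

The integral term ∫_7^44 x^2 dx = 28280.3.
Boundary: ½(f(7) + f(44)) = ½(49.0000 + 1936.00) = 992.500.
So far: 29272.8.
Order-1 term: 1/12 · (88.0000 − 14.0000) = 6.16667.
After k=1: 29279.0.
Order-2 term: −1/720 · (0.00000 − 0.00000) = 0.00000.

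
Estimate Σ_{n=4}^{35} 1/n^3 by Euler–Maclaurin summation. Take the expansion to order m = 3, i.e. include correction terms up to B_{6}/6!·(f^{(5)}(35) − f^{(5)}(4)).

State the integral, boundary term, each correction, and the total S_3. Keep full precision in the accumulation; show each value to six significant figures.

S_3 ≈ 0.0396233

Integral: ∫_4^35 1/x^3 dx = 0.0308418.
Boundary: ½(f(4) + f(35)) = ½(0.0156250 + 2.33236e-05) = 0.00782416.
Running total after boundary: 0.0386660.
k=1: B_{2}/(2)! × [f^{(1)}(35) − f^{(1)}(4)] = 1/12 × (-1.99917e-06 − (-0.0117188)) = 0.000976396.
After k=1: 0.0396424.
k=2: B_{4}/(4)! × [f^{(3)}(35) − f^{(3)}(4)] = −1/720 × (-3.26395e-08 − (-0.0146484)) = -2.03450e-05.
After k=2: 0.0396220.
k=3: B_{6}/(6)! × [f^{(5)}(35) − f^{(5)}(4)] = 1/30240 × (-1.11907e-09 − (-0.0384521)) = 1.27157e-06.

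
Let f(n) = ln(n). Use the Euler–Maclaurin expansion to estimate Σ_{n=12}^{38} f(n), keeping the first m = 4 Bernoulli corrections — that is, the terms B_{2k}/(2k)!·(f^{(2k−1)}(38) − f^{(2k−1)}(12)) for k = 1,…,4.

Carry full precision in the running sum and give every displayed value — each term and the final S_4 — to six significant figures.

S_4 ≈ 85.4659

∫_12^38 ln(x) dx evaluates to 82.4094.
Endpoint term: (f(12) + f(38))/2 = (2.48491 + 3.63759)/2 = 3.06125.
So far: 85.4706.
k=1: B_{2}/(2)! × [f^{(1)}(38) − f^{(1)}(12)] = 1/12 × (0.0263158 − 0.0833333) = -0.00475146.
Running total after k=1: 85.4659.
k=2: B_{4}/(4)! × [f^{(3)}(38) − f^{(3)}(12)] = −1/720 × (3.64485e-05 − 0.00115741) = 1.55689e-06.
Running total after k=2: 85.4659.
k=3: B_{6}/(6)! × [f^{(5)}(38) − f^{(5)}(12)] = 1/30240 × (3.02896e-07 − 9.64506e-05) = -3.17949e-09.
Running total after k=3: 85.4659.
k=4: B_{8}/(8)! × [f^{(7)}(38) − f^{(7)}(12)] = −1/1209600 × (6.29285e-09 − 2.00939e-05) = 1.66068e-11.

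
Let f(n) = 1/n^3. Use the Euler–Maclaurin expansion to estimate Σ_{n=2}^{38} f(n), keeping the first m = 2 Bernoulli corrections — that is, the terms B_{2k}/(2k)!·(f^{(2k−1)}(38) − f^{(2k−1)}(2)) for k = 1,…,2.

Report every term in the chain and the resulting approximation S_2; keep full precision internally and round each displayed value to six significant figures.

S_2 ≈ 0.201486

The integral term ∫_2^38 1/x^3 dx = 0.124654.
Endpoint term: (f(2) + f(38))/2 = (0.125000 + 1.82242e-05)/2 = 0.0625091.
Running total after boundary: 0.187163.
k=1: B_{2}/(2)! × [f^{(1)}(38) − f^{(1)}(2)] = 1/12 × (-1.43876e-06 − (-0.187500)) = 0.0156249.
Partial sum through k=1: 0.202788.
k=2: B_{4}/(4)! × [f^{(3)}(38) − f^{(3)}(2)] = −1/720 × (-1.99274e-08 − (-0.937500)) = -0.00130208.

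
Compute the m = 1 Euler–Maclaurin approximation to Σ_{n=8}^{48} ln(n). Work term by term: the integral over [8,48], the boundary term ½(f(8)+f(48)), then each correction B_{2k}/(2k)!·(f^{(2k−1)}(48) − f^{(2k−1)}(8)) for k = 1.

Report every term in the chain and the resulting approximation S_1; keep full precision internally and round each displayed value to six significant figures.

S_1 ≈ 132.149

Integral: ∫_8^48 ln(x) dx = 129.182.
Endpoint term: (f(8) + f(48))/2 = (2.07944 + 3.87120)/2 = 2.97532.
Integral + boundary = 132.157.
k=1: B_{2}/(2)! × [f^{(1)}(48) − f^{(1)}(8)] = 1/12 × (0.0208333 − 0.125000) = -0.00868056.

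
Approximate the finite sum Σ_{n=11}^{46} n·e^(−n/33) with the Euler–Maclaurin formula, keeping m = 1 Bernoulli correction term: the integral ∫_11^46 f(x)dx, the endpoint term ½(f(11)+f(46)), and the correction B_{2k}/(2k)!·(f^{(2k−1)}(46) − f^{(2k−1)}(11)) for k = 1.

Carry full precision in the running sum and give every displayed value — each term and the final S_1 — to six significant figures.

S_1 ≈ 403.216

∫_11^46 x·e^(−x/33) dx evaluates to 393.617.
Endpoint term: (f(11) + f(46))/2 = (7.88184 + 11.4124)/2 = 9.64713.
So far: 403.264.
Order-1 term: 1/12 · (-0.0977348 − 0.477688) = -0.0479519.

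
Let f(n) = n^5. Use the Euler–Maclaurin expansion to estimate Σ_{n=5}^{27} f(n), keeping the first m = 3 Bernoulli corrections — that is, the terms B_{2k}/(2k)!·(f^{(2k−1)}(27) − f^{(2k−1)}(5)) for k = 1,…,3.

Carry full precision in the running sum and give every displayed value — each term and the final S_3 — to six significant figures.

Integral: ∫_5^27 x^5 dx = 6.45675e+07.
½[f(5) + f(27)] = ½[3125.00 + 1.43489e+07] = 7.17602e+06.
Integral + boundary = 7.17435e+07.
k=1: B_{2}/(2)! × [f^{(1)}(27) − f^{(1)}(5)] = 1/12 × (2.65720e+06 − 3125.00) = 221173.
Running total after k=1: 7.19647e+07.
k=2: B_{4}/(4)! × [f^{(3)}(27) − f^{(3)}(5)] = −1/720 × (43740.0 − 1500.00) = -58.6667.
Running total after k=2: 7.19646e+07.
k=3: B_{6}/(6)! × [f^{(5)}(27) − f^{(5)}(5)] = 1/30240 × (120.000 − 120.000) = 0.00000.

S_3 ≈ 7.19646e+07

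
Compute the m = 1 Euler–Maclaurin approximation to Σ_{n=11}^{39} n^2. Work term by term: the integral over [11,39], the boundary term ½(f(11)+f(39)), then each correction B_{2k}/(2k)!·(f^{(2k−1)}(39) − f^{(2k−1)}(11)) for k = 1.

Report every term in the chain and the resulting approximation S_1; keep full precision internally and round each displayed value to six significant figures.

Integral: ∫_11^39 x^2 dx = 19329.3.
Endpoint term: (f(11) + f(39))/2 = (121.000 + 1521.00)/2 = 821.000.
So far: 20150.3.
Correction k=1: B_{2}/2! · (f^{(1)}(39) − f^{(1)}(11)) = 1/12 · (78.0000 − 22.0000) = 4.66667.

S_1 ≈ 20155.0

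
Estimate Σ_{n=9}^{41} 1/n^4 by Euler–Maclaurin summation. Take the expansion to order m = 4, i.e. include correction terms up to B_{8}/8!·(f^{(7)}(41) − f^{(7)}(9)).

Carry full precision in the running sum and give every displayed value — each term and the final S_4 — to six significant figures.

S_4 ≈ 0.000534404

The integral term ∫_9^41 1/x^4 dx = 0.000452411.
Boundary: ½(f(9) + f(41)) = ½(0.000152416 + 3.53887e-07) = 7.63848e-05.
Running total after boundary: 0.000528796.
Order-1 term: 1/12 · (-3.45256e-08 − (-6.77404e-05)) = 5.64215e-06.
Partial sum through k=1: 0.000534438.
Order-2 term: −1/720 · (-6.16161e-10 − (-2.50890e-05)) = -3.48450e-08.
Partial sum through k=2: 0.000534403.
Order-3 term: 1/30240 · (-2.05265e-11 − (-1.73455e-05)) = 5.73594e-10.
Partial sum through k=3: 0.000534404.
Order-4 term: −1/1209600 · (-1.09898e-12 − (-1.92728e-05)) = -1.59332e-11.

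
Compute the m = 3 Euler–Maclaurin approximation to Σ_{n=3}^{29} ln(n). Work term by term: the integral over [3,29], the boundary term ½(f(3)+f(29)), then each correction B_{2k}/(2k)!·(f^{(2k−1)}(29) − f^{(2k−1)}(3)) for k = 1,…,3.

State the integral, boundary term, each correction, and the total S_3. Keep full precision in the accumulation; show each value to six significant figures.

Integral: ∫_3^29 ln(x) dx = 68.3557.
½[f(3) + f(29)] = ½[1.09861 + 3.36730] = 2.23295.
So far: 70.5887.
Correction k=1: B_{2}/2! · (f^{(1)}(29) − f^{(1)}(3)) = 1/12 · (0.0344828 − 0.333333) = -0.0249042.
Partial sum through k=1: 70.5638.
Correction k=2: B_{4}/4! · (f^{(3)}(29) − f^{(3)}(3)) = −1/720 · (8.20042e-05 − 0.0740741) = 0.000102767.
Partial sum through k=2: 70.5639.
Correction k=3: B_{6}/6! · (f^{(5)}(29) − f^{(5)}(3)) = 1/30240 · (1.17010e-06 − 0.0987654) = -3.26601e-06.

S_3 ≈ 70.5639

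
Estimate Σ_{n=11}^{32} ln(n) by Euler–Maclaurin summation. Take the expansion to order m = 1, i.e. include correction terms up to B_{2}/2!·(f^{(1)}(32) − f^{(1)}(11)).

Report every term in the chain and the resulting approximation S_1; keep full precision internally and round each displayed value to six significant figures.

S_1 ≈ 66.4535

Integral: ∫_11^32 ln(x) dx = 63.5267.
½[f(11) + f(32)] = ½[2.39790 + 3.46574] = 2.93182.
Integral + boundary = 66.4585.
k=1: B_{2}/(2)! × [f^{(1)}(32) − f^{(1)}(11)] = 1/12 × (0.0312500 − 0.0909091) = -0.00497159.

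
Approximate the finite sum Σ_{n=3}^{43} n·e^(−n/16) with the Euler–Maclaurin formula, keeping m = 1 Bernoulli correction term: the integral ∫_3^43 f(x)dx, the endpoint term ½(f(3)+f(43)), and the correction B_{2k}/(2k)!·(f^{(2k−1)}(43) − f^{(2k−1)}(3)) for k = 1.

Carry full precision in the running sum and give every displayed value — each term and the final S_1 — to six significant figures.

S_1 ≈ 190.426

Integral: ∫_3^43 x·e^(−x/16) dx = 187.785.
½[f(3) + f(43)] = ½[2.48709 + 2.92619] = 2.70664.
Integral + boundary = 190.491.
Order-1 term: 1/12 · (-0.114836 − 0.673586) = -0.0657018.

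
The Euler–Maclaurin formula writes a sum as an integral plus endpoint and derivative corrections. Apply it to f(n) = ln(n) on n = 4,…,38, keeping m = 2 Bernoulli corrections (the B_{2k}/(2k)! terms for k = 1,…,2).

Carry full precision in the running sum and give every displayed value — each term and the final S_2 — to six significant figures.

S_2 ≈ 101.176

∫_4^38 ln(x) dx evaluates to 98.6831.
½[f(4) + f(38)] = ½[1.38629 + 3.63759] = 2.51194.
Running total after boundary: 101.195.
k=1: B_{2}/(2)! × [f^{(1)}(38) − f^{(1)}(4)] = 1/12 × (0.0263158 − 0.250000) = -0.0186404.
Partial sum through k=1: 101.176.
k=2: B_{4}/(4)! × [f^{(3)}(38) − f^{(3)}(4)] = −1/720 × (3.64485e-05 − 0.0312500) = 4.33522e-05.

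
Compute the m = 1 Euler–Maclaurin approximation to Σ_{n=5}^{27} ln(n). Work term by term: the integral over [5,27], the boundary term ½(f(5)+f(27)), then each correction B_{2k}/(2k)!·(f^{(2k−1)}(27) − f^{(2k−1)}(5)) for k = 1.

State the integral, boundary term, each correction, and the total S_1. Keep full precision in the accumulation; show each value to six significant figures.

S_1 ≈ 61.3795

The integral term ∫_5^27 ln(x) dx = 58.9404.
½[f(5) + f(27)] = ½[1.60944 + 3.29584] = 2.45264.
So far: 61.3930.
Order-1 term: 1/12 · (0.0370370 − 0.200000) = -0.0135802.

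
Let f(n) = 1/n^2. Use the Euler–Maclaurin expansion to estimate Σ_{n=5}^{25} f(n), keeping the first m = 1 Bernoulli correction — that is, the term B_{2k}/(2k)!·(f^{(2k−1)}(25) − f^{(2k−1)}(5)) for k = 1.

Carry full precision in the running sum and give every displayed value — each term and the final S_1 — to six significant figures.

S_1 ≈ 0.182123

∫_5^25 1/x^2 dx evaluates to 0.160000.
Endpoint term: (f(5) + f(25))/2 = (0.0400000 + 0.00160000)/2 = 0.0208000.
So far: 0.180800.
k=1: B_{2}/(2)! × [f^{(1)}(25) − f^{(1)}(5)] = 1/12 × (-0.000128000 − (-0.0160000)) = 0.00132267.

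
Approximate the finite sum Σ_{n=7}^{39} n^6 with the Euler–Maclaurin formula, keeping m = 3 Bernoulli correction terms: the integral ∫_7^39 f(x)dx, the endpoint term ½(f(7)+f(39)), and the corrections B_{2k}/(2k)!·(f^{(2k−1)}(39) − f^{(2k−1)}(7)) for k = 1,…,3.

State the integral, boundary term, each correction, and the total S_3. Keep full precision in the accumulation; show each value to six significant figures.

The integral term ∫_7^39 x^6 dx = 1.96043e+10.
Endpoint term: (f(7) + f(39))/2 = (117649 + 3.51874e+09)/2 = 1.75943e+09.
So far: 2.13637e+10.
Correction k=1: B_{2}/2! · (f^{(1)}(39) − f^{(1)}(7)) = 1/12 · (5.41345e+08 − 100842) = 4.51037e+07.
After k=1: 2.14088e+10.
Correction k=2: B_{4}/4! · (f^{(3)}(39) − f^{(3)}(7)) = −1/720 · (7.11828e+06 − 41160.0) = -9829.33.
After k=2: 2.14088e+10.
Correction k=3: B_{6}/6! · (f^{(5)}(39) − f^{(5)}(7)) = 1/30240 · (28080.0 − 5040.00) = 0.761905.

S_3 ≈ 2.14088e+10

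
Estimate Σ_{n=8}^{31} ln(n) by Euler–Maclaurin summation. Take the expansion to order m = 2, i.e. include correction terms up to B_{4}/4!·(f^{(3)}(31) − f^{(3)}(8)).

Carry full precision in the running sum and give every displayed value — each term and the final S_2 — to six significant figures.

S_2 ≈ 69.5671

The integral term ∫_8^31 ln(x) dx = 66.8181.
Boundary: ½(f(8) + f(31)) = ½(2.07944 + 3.43399) = 2.75671.
Integral + boundary = 69.5748.
k=1: B_{2}/(2)! × [f^{(1)}(31) − f^{(1)}(8)] = 1/12 × (0.0322581 − 0.125000) = -0.00772849.
After k=1: 69.5671.
k=2: B_{4}/(4)! × [f^{(3)}(31) − f^{(3)}(8)] = −1/720 × (6.71344e-05 − 0.00390625) = 5.33211e-06.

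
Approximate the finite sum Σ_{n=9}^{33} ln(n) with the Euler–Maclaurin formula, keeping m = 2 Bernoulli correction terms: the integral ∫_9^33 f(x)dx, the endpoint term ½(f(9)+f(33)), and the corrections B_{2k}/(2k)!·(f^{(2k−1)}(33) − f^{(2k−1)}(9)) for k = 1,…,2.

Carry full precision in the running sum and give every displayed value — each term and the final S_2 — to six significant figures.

The integral term ∫_9^33 ln(x) dx = 71.6097.
½[f(9) + f(33)] = ½[2.19722 + 3.49651] = 2.84687.
Running total after boundary: 74.4566.
Order-1 term: 1/12 · (0.0303030 − 0.111111) = -0.00673401.
Partial sum through k=1: 74.4499.
Order-2 term: −1/720 · (5.56529e-05 − 0.00274348) = 3.73310e-06.

S_2 ≈ 74.4499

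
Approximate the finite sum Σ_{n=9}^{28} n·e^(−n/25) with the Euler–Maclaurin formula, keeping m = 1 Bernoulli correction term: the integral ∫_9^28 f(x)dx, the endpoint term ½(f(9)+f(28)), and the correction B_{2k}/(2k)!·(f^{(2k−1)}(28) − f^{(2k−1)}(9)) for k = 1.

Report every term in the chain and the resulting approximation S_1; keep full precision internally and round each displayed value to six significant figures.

S_1 ≈ 168.371

The integral term ∫_9^28 x·e^(−x/25) dx = 160.704.
½[f(9) + f(28)] = ½[6.27909 + 9.13583] = 7.70746.
So far: 168.412.
k=1: B_{2}/(2)! × [f^{(1)}(28) − f^{(1)}(9)] = 1/12 × (-0.0391536 − 0.446513) = -0.0404722.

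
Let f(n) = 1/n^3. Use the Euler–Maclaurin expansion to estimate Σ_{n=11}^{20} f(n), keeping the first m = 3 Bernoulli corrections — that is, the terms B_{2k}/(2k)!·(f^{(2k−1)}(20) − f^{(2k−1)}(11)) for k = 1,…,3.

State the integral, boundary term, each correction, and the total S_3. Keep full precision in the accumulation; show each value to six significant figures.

S_3 ≈ 0.00333586

Integral: ∫_11^20 1/x^3 dx = 0.00288223.
½[f(11) + f(20)] = ½[0.000751315 + 0.000125000] = 0.000438157.
Running total after boundary: 0.00332039.
Correction k=1: B_{2}/2! · (f^{(1)}(20) − f^{(1)}(11)) = 1/12 · (-1.87500e-05 − (-0.000204904)) = 1.55128e-05.
After k=1: 0.00333590.
Correction k=2: B_{4}/4! · (f^{(3)}(20) − f^{(3)}(11)) = −1/720 · (-9.37500e-07 − (-3.38684e-05)) = -4.57374e-08.
After k=2: 0.00333586.
Correction k=3: B_{6}/6! · (f^{(5)}(20) − f^{(5)}(11)) = 1/30240 · (-9.84375e-08 − (-1.17560e-05)) = 3.85501e-10.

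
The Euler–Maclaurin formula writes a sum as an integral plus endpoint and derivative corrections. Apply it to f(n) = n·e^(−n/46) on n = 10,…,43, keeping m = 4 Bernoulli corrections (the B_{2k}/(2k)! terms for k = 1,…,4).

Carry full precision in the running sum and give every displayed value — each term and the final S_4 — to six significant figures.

The integral term ∫_10^43 x·e^(−x/46) dx = 465.092.
½[f(10) + f(43)] = ½[8.04615 + 16.8849] = 12.4655.
Running total after boundary: 477.558.
k=1: B_{2}/(2)! × [f^{(1)}(43) − f^{(1)}(10)] = 1/12 × (0.0256090 − 0.629699) = -0.0503408.
Running total after k=1: 477.508.
k=2: B_{4}/(4)! × [f^{(3)}(43) − f^{(3)}(10)] = −1/720 × (0.000383247 − 0.00105809) = 9.37288e-07.
Running total after k=2: 477.508.
k=3: B_{6}/(6)! × [f^{(5)}(43) − f^{(5)}(10)] = 1/30240 × (3.56518e-07 − 8.59452e-07) = -1.66314e-11.
Running total after k=3: 477.508.
k=4: B_{8}/(8)! × [f^{(7)}(43) − f^{(7)}(10)] = −1/1209600 × (2.51379e-10 − 5.76020e-10) = 2.68388e-16.

S_4 ≈ 477.508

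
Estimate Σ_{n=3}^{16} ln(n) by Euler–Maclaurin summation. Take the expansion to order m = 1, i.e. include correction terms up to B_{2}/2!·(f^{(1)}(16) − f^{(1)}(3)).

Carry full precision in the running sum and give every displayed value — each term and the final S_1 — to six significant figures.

S_1 ≈ 29.9786

Integral: ∫_3^16 ln(x) dx = 28.0656.
Endpoint term: (f(3) + f(16))/2 = (1.09861 + 2.77259)/2 = 1.93560.
Integral + boundary = 30.0012.
Order-1 term: 1/12 · (0.0625000 − 0.333333) = -0.0225694.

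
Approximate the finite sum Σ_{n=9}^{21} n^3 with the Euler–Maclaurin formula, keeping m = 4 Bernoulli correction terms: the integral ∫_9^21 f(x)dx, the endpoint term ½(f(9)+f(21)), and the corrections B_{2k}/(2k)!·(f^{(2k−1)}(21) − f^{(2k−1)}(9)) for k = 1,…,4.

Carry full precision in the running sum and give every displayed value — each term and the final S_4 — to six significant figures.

The integral term ∫_9^21 x^3 dx = 46980.0.
½[f(9) + f(21)] = ½[729.000 + 9261.00] = 4995.00.
Running total after boundary: 51975.0.
Correction k=1: B_{2}/2! · (f^{(1)}(21) − f^{(1)}(9)) = 1/12 · (1323.00 − 243.000) = 90.0000.
Running total after k=1: 52065.0.
Correction k=2: B_{4}/4! · (f^{(3)}(21) − f^{(3)}(9)) = −1/720 · (6.00000 − 6.00000) = 0.00000.
Running total after k=2: 52065.0.
Correction k=3: B_{6}/6! · (f^{(5)}(21) − f^{(5)}(9)) = 1/30240 · (0.00000 − 0.00000) = 0.00000.
Running total after k=3: 52065.0.
Correction k=4: B_{8}/8! · (f^{(7)}(21) − f^{(7)}(9)) = −1/1209600 · (0.00000 − 0.00000) = 0.00000.

S_4 ≈ 52065.0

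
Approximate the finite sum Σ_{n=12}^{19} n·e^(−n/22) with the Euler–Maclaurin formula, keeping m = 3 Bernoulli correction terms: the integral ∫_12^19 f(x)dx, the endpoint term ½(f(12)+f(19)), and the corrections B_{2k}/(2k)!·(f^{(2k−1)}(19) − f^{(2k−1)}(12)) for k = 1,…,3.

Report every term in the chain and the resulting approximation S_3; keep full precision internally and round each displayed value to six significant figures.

Integral: ∫_12^19 x·e^(−x/22) dx = 53.2178.
Endpoint term: (f(12) + f(19))/2 = (6.95494 + 8.01090)/2 = 7.48292.
So far: 60.7007.
Order-1 term: 1/12 · (0.0574945 − 0.263445) = -0.0171625.
Partial sum through k=1: 60.6836.
Order-2 term: −1/720 · (0.00186105 − 0.00293926) = 1.49752e-06.
Partial sum through k=2: 60.6836.
Order-3 term: 1/30240 · (7.44484e-06 − 1.10211e-05) = -1.18262e-10.

S_3 ≈ 60.6836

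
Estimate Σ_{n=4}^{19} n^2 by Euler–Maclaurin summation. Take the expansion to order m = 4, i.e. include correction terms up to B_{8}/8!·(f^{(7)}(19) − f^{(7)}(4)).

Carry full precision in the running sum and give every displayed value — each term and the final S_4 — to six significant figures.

S_4 ≈ 2456.00

∫_4^19 x^2 dx evaluates to 2265.00.
Boundary: ½(f(4) + f(19)) = ½(16.0000 + 361.000) = 188.500.
Running total after boundary: 2453.50.
Order-1 term: 1/12 · (38.0000 − 8.00000) = 2.50000.
Running total after k=1: 2456.00.
Order-2 term: −1/720 · (0.00000 − 0.00000) = 0.00000.
Running total after k=2: 2456.00.
Order-3 term: 1/30240 · (0.00000 − 0.00000) = 0.00000.
Running total after k=3: 2456.00.
Order-4 term: −1/1209600 · (0.00000 − 0.00000) = 0.00000.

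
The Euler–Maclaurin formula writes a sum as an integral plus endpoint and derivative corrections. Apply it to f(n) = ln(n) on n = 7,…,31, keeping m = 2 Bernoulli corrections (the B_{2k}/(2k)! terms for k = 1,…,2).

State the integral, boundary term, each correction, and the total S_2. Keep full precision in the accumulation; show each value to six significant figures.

S_2 ≈ 71.5130

The integral term ∫_7^31 ln(x) dx = 68.8322.
Endpoint term: (f(7) + f(31))/2 = (1.94591 + 3.43399)/2 = 2.68995.
So far: 71.5222.
Correction k=1: B_{2}/2! · (f^{(1)}(31) − f^{(1)}(7)) = 1/12 · (0.0322581 − 0.142857) = -0.00921659.
After k=1: 71.5130.
Correction k=2: B_{4}/4! · (f^{(3)}(31) − f^{(3)}(7)) = −1/720 · (6.71344e-05 − 0.00583090) = 8.00524e-06.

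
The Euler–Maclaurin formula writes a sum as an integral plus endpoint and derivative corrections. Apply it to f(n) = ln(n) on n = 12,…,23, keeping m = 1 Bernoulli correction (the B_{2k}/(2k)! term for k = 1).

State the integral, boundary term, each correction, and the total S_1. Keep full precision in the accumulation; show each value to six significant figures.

S_1 ≈ 34.1044

∫_12^23 ln(x) dx evaluates to 31.2975.
½[f(12) + f(23)] = ½[2.48491 + 3.13549] = 2.81020.
Running total after boundary: 34.1077.
k=1: B_{2}/(2)! × [f^{(1)}(23) − f^{(1)}(12)] = 1/12 × (0.0434783 − 0.0833333) = -0.00332126.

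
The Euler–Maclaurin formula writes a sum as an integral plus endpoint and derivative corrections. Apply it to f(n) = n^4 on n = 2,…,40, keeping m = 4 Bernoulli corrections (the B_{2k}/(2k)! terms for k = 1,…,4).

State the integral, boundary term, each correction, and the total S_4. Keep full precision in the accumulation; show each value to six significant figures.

The integral term ∫_2^40 x^4 dx = 2.04800e+07.
½[f(2) + f(40)] = ½[16.0000 + 2.56000e+06] = 1.28001e+06.
So far: 2.17600e+07.
Order-1 term: 1/12 · (256000 − 32.0000) = 21330.7.
Running total after k=1: 2.17813e+07.
Order-2 term: −1/720 · (960.000 − 48.0000) = -1.26667.
Running total after k=2: 2.17813e+07.
Order-3 term: 1/30240 · (0.00000 − 0.00000) = 0.00000.
Running total after k=3: 2.17813e+07.
Order-4 term: −1/1209600 · (0.00000 − 0.00000) = 0.00000.

S_4 ≈ 2.17813e+07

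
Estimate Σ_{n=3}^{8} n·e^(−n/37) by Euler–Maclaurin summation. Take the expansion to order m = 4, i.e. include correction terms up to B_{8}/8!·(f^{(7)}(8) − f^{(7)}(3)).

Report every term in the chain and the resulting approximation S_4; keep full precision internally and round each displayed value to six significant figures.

S_4 ≈ 28.0642

Integral: ∫_3^8 x·e^(−x/37) dx = 23.4768.
½[f(3) + f(8)] = ½[2.76636 + 6.44449] = 4.60542.
Running total after boundary: 28.0822.
Order-1 term: 1/12 · (0.631386 − 0.847353) = -0.0179972.
Running total after k=1: 28.0642.
Order-2 term: −1/720 · (0.00163806 − 0.00196610) = 4.55607e-07.
Running total after k=2: 28.0642.
Order-3 term: 1/30240 · (2.05619e-06 − 2.42019e-06) = -1.20371e-11.
Running total after k=3: 28.0642.
Order-4 term: −1/1209600 · (2.12990e-09 − 2.48665e-09) = 2.94929e-16.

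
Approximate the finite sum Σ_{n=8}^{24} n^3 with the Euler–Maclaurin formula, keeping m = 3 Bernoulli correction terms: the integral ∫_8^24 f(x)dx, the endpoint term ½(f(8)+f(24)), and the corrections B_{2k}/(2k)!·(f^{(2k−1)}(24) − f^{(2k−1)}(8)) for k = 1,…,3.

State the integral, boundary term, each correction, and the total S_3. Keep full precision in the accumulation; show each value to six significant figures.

The integral term ∫_8^24 x^3 dx = 81920.0.
½[f(8) + f(24)] = ½[512.000 + 13824.0] = 7168.00.
So far: 89088.0.
k=1: B_{2}/(2)! × [f^{(1)}(24) − f^{(1)}(8)] = 1/12 × (1728.00 − 192.000) = 128.000.
Partial sum through k=1: 89216.0.
k=2: B_{4}/(4)! × [f^{(3)}(24) − f^{(3)}(8)] = −1/720 × (6.00000 − 6.00000) = 0.00000.
Partial sum through k=2: 89216.0.
k=3: B_{6}/(6)! × [f^{(5)}(24) − f^{(5)}(8)] = 1/30240 × (0.00000 − 0.00000) = 0.00000.

S_3 ≈ 89216.0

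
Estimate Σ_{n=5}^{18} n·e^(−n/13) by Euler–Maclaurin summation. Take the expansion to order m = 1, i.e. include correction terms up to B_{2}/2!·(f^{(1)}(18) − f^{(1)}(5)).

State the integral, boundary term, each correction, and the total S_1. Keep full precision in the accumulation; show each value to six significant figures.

S_1 ≈ 62.2800

The integral term ∫_5^18 x·e^(−x/13) dx = 58.3674.
Boundary: ½(f(5) + f(18)) = ½(3.40356 + 4.50756) = 3.95556.
Integral + boundary = 62.3230.
k=1: B_{2}/(2)! × [f^{(1)}(18) − f^{(1)}(5)] = 1/12 × (-0.0963154 − 0.418900) = -0.0429346.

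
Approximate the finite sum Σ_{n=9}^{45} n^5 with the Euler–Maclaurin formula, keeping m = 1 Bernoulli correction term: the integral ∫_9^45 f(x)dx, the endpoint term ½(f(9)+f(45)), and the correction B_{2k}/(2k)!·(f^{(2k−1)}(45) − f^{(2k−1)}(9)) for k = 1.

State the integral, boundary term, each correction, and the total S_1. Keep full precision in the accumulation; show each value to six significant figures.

S_1 ≈ 1.47787e+09

∫_9^45 x^5 dx evaluates to 1.38387e+09.
½[f(9) + f(45)] = ½[59049.0 + 1.84528e+08] = 9.22936e+07.
Running total after boundary: 1.47617e+09.
k=1: B_{2}/(2)! × [f^{(1)}(45) − f^{(1)}(9)] = 1/12 × (2.05031e+07 − 32805.0) = 1.70586e+06.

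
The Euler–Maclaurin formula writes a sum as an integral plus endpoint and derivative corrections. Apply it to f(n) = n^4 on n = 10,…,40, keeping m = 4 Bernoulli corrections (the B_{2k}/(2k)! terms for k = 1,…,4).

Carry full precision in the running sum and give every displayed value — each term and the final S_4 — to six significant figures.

The integral term ∫_10^40 x^4 dx = 2.04600e+07.
½[f(10) + f(40)] = ½[10000.0 + 2.56000e+06] = 1.28500e+06.
Running total after boundary: 2.17450e+07.
Order-1 term: 1/12 · (256000 − 4000.00) = 21000.0.
After k=1: 2.17660e+07.
Order-2 term: −1/720 · (960.000 − 240.000) = -1.00000.
After k=2: 2.17660e+07.
Order-3 term: 1/30240 · (0.00000 − 0.00000) = 0.00000.
After k=3: 2.17660e+07.
Order-4 term: −1/1209600 · (0.00000 − 0.00000) = 0.00000.

S_4 ≈ 2.17660e+07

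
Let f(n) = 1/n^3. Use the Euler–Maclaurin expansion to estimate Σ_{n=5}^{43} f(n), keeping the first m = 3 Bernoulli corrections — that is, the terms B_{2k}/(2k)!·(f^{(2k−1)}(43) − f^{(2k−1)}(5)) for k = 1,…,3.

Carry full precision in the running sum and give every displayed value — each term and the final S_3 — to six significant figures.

∫_5^43 1/x^3 dx evaluates to 0.0197296.
½[f(5) + f(43)] = ½[0.00800000 + 1.25775e-05] = 0.00400629.
Running total after boundary: 0.0237359.
k=1: B_{2}/(2)! × [f^{(1)}(43) − f^{(1)}(5)] = 1/12 × (-8.77501e-07 − (-0.00480000)) = 0.000399927.
Partial sum through k=1: 0.0241358.
k=2: B_{4}/(4)! × [f^{(3)}(43) − f^{(3)}(5)] = −1/720 × (-9.49162e-09 − (-0.00384000)) = -5.33332e-06.
Partial sum through k=2: 0.0241305.
k=3: B_{6}/(6)! × [f^{(5)}(43) − f^{(5)}(5)] = 1/30240 × (-2.15602e-10 − (-0.00645120)) = 2.13333e-07.

S_3 ≈ 0.0241307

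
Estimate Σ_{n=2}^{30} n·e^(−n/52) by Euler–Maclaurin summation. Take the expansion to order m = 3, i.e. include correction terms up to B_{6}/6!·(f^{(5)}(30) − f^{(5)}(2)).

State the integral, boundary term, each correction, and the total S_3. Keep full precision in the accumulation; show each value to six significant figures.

S_3 ≈ 316.616

Integral: ∫_2^30 x·e^(−x/52) dx = 307.287.
Boundary: ½(f(2) + f(30)) = ½(1.92454 + 16.8487) = 9.38663.
Running total after boundary: 316.673.
Correction k=1: B_{2}/2! · (f^{(1)}(30) − f^{(1)}(2)) = 1/12 · (0.237610 − 0.925258) = -0.0573040.
After k=1: 316.616.
Correction k=2: B_{4}/4! · (f^{(3)}(30) − f^{(3)}(2)) = −1/720 · (0.000503276 − 0.00105392) = 7.64782e-07.
After k=2: 316.616.
Correction k=3: B_{6}/6! · (f^{(5)}(30) − f^{(5)}(2)) = 1/30240 · (3.39748e-07 − 6.52979e-07) = -1.03582e-11.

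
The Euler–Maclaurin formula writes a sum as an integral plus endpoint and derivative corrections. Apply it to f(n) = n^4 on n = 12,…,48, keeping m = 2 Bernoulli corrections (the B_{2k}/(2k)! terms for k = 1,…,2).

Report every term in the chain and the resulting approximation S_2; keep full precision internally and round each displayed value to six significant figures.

S_2 ≈ 5.36119e+07

The integral term ∫_12^48 x^4 dx = 5.09110e+07.
½[f(12) + f(48)] = ½[20736.0 + 5.30842e+06] = 2.66458e+06.
Integral + boundary = 5.35756e+07.
Order-1 term: 1/12 · (442368 − 6912.00) = 36288.0.
After k=1: 5.36119e+07.
Order-2 term: −1/720 · (1152.00 − 288.000) = -1.20000.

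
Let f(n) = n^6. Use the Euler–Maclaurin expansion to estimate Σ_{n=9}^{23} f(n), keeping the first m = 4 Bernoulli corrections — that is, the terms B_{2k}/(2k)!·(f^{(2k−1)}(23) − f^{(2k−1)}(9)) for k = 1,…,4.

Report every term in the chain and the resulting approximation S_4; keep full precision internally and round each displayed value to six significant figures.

Integral: ∫_9^23 x^6 dx = 4.85720e+08.
½[f(9) + f(23)] = ½[531441 + 1.48036e+08] = 7.42837e+07.
Integral + boundary = 5.60004e+08.
Order-1 term: 1/12 · (3.86181e+07 − 354294) = 3.18865e+06.
Running total after k=1: 5.63193e+08.
Order-2 term: −1/720 · (1.46004e+06 − 87480.0) = -1906.33.
Running total after k=2: 5.63191e+08.
Order-3 term: 1/30240 · (16560.0 − 6480.00) = 0.333333.
Running total after k=3: 5.63191e+08.
Order-4 term: −1/1209600 · (0.00000 − 0.00000) = 0.00000.

S_4 ≈ 5.63191e+08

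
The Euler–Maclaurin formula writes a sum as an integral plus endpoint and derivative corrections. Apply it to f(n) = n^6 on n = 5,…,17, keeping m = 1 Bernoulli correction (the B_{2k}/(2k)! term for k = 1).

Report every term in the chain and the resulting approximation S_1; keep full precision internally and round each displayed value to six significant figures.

The integral term ∫_5^17 x^6 dx = 5.86086e+07.
Boundary: ½(f(5) + f(17)) = ½(15625.0 + 2.41376e+07) = 1.20766e+07.
Integral + boundary = 7.06852e+07.
k=1: B_{2}/(2)! × [f^{(1)}(17) − f^{(1)}(5)] = 1/12 × (8.51914e+06 − 18750.0) = 708366.

S_1 ≈ 7.13936e+07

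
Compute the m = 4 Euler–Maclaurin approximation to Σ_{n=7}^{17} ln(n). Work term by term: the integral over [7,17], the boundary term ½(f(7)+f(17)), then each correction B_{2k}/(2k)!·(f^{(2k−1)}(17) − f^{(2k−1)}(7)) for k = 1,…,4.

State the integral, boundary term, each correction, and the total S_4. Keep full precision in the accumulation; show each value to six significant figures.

S_4 ≈ 26.9258

∫_7^17 ln(x) dx evaluates to 24.5433.
½[f(7) + f(17)] = ½[1.94591 + 2.83321] = 2.38956.
So far: 26.9328.
k=1: B_{2}/(2)! × [f^{(1)}(17) − f^{(1)}(7)] = 1/12 × (0.0588235 − 0.142857) = -0.00700280.
After k=1: 26.9258.
k=2: B_{4}/(4)! × [f^{(3)}(17) − f^{(3)}(7)] = −1/720 × (0.000407083 − 0.00583090) = 7.53308e-06.
After k=2: 26.9258.
k=3: B_{6}/(6)! × [f^{(5)}(17) − f^{(5)}(7)] = 1/30240 × (1.69031e-05 − 0.00142798) = -4.66625e-08.
After k=3: 26.9258.
k=4: B_{8}/(8)! × [f^{(7)}(17) − f^{(7)}(7)] = −1/1209600 × (1.75465e-06 − 0.000874271) = 7.21327e-10.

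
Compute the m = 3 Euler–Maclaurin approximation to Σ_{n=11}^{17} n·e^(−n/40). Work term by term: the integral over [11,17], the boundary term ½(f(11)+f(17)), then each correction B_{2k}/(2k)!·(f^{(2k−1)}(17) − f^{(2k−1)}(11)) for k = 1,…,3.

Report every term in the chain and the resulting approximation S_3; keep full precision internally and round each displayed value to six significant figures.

∫_11^17 x·e^(−x/40) dx evaluates to 58.9320.
Endpoint term: (f(11) + f(17))/2 = (8.35529 + 11.1141)/2 = 9.73469.
Integral + boundary = 68.6667.
Correction k=1: B_{2}/2! · (f^{(1)}(17) − f^{(1)}(11)) = 1/12 · (0.375918 − 0.550690) = -0.0145643.
Running total after k=1: 68.6521.
Correction k=2: B_{4}/4! · (f^{(3)}(17) − f^{(3)}(11)) = −1/720 · (0.00105216 − 0.00129365) = 3.35397e-07.
Running total after k=2: 68.6521.
Correction k=3: B_{6}/6! · (f^{(5)}(17) − f^{(5)}(11)) = 1/30240 · (1.16836e-06 − 1.40194e-06) = -7.72442e-12.

S_3 ≈ 68.6521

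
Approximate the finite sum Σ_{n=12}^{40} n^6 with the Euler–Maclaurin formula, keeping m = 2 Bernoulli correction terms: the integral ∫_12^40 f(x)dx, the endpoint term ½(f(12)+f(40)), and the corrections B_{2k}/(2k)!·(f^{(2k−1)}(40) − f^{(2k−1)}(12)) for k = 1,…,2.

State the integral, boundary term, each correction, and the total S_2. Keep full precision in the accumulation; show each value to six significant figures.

∫_12^40 x^6 dx evaluates to 2.34006e+10.
Endpoint term: (f(12) + f(40))/2 = (2.98598e+06 + 4.09600e+09)/2 = 2.04949e+09.
Running total after boundary: 2.54501e+10.
Correction k=1: B_{2}/2! · (f^{(1)}(40) − f^{(1)}(12)) = 1/12 · (6.14400e+08 − 1.49299e+06) = 5.10756e+07.
Partial sum through k=1: 2.55012e+10.
Correction k=2: B_{4}/4! · (f^{(3)}(40) − f^{(3)}(12)) = −1/720 · (7.68000e+06 − 207360) = -10378.7.

S_2 ≈ 2.55012e+10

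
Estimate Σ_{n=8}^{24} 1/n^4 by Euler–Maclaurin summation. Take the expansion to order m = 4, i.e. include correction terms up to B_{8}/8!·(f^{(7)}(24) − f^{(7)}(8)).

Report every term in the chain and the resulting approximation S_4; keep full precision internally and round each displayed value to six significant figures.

S_4 ≈ 0.000760559

The integral term ∫_8^24 1/x^4 dx = 0.000626929.
Boundary: ½(f(8) + f(24)) = ½(0.000244141 + 3.01408e-06) = 0.000123577.
Integral + boundary = 0.000750506.
Order-1 term: 1/12 · (-5.02347e-07 − (-0.000122070)) = 1.01307e-05.
After k=1: 0.000760637.
Order-2 term: −1/720 · (-2.61639e-08 − (-5.72205e-05)) = -7.94365e-08.
After k=2: 0.000760558.
Order-3 term: 1/30240 · (-2.54371e-09 − (-5.00679e-05)) = 1.65560e-09.
After k=3: 0.000760559.
Order-4 term: −1/1209600 · (-3.97455e-10 − (-7.04080e-05)) = -5.82073e-11.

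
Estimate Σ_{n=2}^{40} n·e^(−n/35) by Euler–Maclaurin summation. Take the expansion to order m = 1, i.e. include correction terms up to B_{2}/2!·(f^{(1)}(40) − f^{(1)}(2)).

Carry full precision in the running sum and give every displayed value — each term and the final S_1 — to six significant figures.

S_1 ≈ 393.189

The integral term ∫_2^40 x·e^(−x/35) dx = 385.945.
½[f(2) + f(40)] = ½[1.88892 + 12.7563] = 7.32259.
So far: 393.267.
Correction k=1: B_{2}/2! · (f^{(1)}(40) − f^{(1)}(2)) = 1/12 · (-0.0455581 − 0.890490) = -0.0780040.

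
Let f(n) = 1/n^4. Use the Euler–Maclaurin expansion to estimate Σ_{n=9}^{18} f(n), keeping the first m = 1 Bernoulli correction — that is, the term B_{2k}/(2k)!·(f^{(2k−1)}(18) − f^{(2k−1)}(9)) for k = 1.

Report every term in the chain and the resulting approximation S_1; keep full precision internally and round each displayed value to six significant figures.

S_1 ≈ 0.000486531

Integral: ∫_9^18 1/x^4 dx = 0.000400091.
Boundary: ½(f(9) + f(18)) = ½(0.000152416 + 9.52599e-06) = 8.09709e-05.
Integral + boundary = 0.000481062.
k=1: B_{2}/(2)! × [f^{(1)}(18) − f^{(1)}(9)] = 1/12 × (-2.11689e-06 − (-6.77404e-05)) = 5.46862e-06.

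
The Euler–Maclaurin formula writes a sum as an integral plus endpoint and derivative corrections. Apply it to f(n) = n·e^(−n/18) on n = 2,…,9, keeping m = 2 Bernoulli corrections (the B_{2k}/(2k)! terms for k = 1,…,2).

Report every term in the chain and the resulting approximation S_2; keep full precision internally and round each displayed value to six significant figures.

The integral term ∫_2^9 x·e^(−x/18) dx = 27.3683.
Endpoint term: (f(2) + f(9))/2 = (1.78968 + 5.45878)/2 = 3.62423.
So far: 30.9925.
Order-1 term: 1/12 · (0.303265 − 0.795413) = -0.0410123.
Running total after k=1: 30.9515.
Order-2 term: −1/720 · (0.00468002 − 0.00797868) = 4.58147e-06.

S_2 ≈ 30.9515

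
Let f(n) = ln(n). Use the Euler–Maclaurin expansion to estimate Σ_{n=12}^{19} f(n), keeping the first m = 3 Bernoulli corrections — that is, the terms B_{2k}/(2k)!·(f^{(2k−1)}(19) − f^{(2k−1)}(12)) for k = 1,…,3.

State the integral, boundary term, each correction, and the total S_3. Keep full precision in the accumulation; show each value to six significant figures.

S_3 ≈ 21.8376

∫_12^19 ln(x) dx evaluates to 19.1255.
Boundary: ½(f(12) + f(19)) = ½(2.48491 + 2.94444) = 2.71467.
Integral + boundary = 21.8401.
k=1: B_{2}/(2)! × [f^{(1)}(19) − f^{(1)}(12)] = 1/12 × (0.0526316 − 0.0833333) = -0.00255848.
After k=1: 21.8376.
k=2: B_{4}/(4)! × [f^{(3)}(19) − f^{(3)}(12)] = −1/720 × (0.000291588 − 0.00115741) = 1.20253e-06.
After k=2: 21.8376.
k=3: B_{6}/(6)! × [f^{(5)}(19) − f^{(5)}(12)] = 1/30240 × (9.69267e-06 − 9.64506e-05) = -2.86898e-09.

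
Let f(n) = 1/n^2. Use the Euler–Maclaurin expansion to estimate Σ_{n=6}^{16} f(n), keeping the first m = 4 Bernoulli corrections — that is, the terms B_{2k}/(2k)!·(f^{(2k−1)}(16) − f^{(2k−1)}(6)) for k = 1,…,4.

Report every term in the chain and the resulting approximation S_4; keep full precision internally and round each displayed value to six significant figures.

The integral term ∫_6^16 1/x^2 dx = 0.104167.
½[f(6) + f(16)] = ½[0.0277778 + 0.00390625] = 0.0158420.
So far: 0.120009.
Order-1 term: 1/12 · (-0.000488281 − (-0.00925926)) = 0.000730915.
Partial sum through k=1: 0.120740.
Order-2 term: −1/720 · (-2.28882e-05 − (-0.00308642)) = -4.25490e-06.
Partial sum through k=2: 0.120735.
Order-3 term: 1/30240 · (-2.68221e-06 − (-0.00257202)) = 8.49648e-08.
Partial sum through k=3: 0.120735.
Order-4 term: −1/1209600 · (-5.86733e-07 − (-0.00400091)) = -3.30715e-09.

S_4 ≈ 0.120735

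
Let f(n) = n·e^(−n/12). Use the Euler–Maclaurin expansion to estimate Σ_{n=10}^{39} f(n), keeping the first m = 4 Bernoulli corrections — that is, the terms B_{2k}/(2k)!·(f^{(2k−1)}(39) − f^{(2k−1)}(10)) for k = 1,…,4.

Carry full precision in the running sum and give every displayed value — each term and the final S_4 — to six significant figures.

∫_10^39 x·e^(−x/12) dx evaluates to 91.0041.
Endpoint term: (f(10) + f(39))/2 = (4.34598 + 1.51219)/2 = 2.92909.
Running total after boundary: 93.9332.
Order-1 term: 1/12 · (-0.0872420 − 0.0724330) = -0.0133063.
Partial sum through k=1: 93.9199.
Order-2 term: −1/720 · (-6.73163e-05 − 0.00653909) = 9.17557e-06.
Partial sum through k=2: 93.9199.
Order-3 term: 1/30240 · (3.27232e-06 − 8.73276e-05) = -2.77961e-09.
Partial sum through k=3: 93.9199.
Order-4 term: −1/1209600 · (4.86953e-08 − 8.97534e-07) = 7.01752e-13.

S_4 ≈ 93.9199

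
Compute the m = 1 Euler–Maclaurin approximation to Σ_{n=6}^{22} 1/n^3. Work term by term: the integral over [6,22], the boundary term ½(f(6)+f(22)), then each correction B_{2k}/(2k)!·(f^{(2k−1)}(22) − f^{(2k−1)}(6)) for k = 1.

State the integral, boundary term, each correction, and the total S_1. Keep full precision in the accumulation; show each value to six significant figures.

S_1 ≈ 0.0154094

∫_6^22 1/x^3 dx evaluates to 0.0128558.
½[f(6) + f(22)] = ½[0.00462963 + 9.39144e-05] = 0.00236177.
So far: 0.0152176.
Order-1 term: 1/12 · (-1.28065e-05 − (-0.00231481)) = 0.000191834.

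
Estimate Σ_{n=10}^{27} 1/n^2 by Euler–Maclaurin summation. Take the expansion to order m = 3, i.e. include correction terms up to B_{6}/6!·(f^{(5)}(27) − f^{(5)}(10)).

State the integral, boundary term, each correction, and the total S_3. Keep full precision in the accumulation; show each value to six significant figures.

S_3 ≈ 0.0688067

Integral: ∫_10^27 1/x^2 dx = 0.0629630.
½[f(10) + f(27)] = ½[0.0100000 + 0.00137174] = 0.00568587.
So far: 0.0686488.
Order-1 term: 1/12 · (-0.000101611 − (-0.00200000)) = 0.000158199.
After k=1: 0.0688070.
Order-2 term: −1/720 · (-1.67260e-06 − (-0.000240000)) = -3.31010e-07.
After k=2: 0.0688067.
Order-3 term: 1/30240 · (-6.88313e-08 − (-7.20000e-05)) = 2.37868e-09.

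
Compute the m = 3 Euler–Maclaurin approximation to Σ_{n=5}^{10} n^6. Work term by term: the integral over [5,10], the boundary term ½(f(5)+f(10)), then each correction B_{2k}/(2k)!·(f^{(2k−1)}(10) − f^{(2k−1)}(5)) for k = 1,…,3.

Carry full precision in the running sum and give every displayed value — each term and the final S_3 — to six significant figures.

∫_5^10 x^6 dx evaluates to 1.41741e+06.
Endpoint term: (f(5) + f(10))/2 = (15625.0 + 1.00000e+06)/2 = 507812.
Integral + boundary = 1.92522e+06.
k=1: B_{2}/(2)! × [f^{(1)}(10) − f^{(1)}(5)] = 1/12 × (600000 − 18750.0) = 48437.5.
Partial sum through k=1: 1.97366e+06.
k=2: B_{4}/(4)! × [f^{(3)}(10) − f^{(3)}(5)] = −1/720 × (120000 − 15000.0) = -145.833.
Partial sum through k=2: 1.97351e+06.
k=3: B_{6}/(6)! × [f^{(5)}(10) − f^{(5)}(5)] = 1/30240 × (7200.00 − 3600.00) = 0.119048.

S_3 ≈ 1.97352e+06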